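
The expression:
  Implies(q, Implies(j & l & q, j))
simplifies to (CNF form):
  True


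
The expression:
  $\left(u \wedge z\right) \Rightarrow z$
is always true.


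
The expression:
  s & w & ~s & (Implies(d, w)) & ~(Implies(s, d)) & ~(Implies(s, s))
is never true.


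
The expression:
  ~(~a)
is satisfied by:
  {a: True}


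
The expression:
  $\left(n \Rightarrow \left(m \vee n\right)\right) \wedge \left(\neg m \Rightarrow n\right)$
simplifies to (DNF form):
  $m \vee n$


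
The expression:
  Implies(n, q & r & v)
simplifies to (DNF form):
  ~n | (q & r & v)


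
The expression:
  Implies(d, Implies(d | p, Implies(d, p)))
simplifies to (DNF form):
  p | ~d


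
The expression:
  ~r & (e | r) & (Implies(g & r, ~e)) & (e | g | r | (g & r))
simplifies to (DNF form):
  e & ~r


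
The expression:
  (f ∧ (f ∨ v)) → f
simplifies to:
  True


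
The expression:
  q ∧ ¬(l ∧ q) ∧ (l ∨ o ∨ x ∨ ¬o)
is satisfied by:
  {q: True, l: False}


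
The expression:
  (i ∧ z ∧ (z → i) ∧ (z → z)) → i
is always true.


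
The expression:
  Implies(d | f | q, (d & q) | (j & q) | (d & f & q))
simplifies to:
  (d & q) | (j & q) | (~d & ~f & ~q)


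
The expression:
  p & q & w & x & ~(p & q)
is never true.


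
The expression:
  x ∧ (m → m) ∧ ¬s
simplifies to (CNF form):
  x ∧ ¬s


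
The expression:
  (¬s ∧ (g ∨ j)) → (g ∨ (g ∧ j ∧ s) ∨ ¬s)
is always true.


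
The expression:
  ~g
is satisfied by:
  {g: False}


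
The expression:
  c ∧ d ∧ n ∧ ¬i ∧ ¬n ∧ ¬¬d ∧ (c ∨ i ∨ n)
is never true.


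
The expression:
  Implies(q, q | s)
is always true.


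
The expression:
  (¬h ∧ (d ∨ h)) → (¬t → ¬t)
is always true.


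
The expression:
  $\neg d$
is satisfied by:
  {d: False}


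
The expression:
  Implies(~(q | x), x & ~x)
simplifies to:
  q | x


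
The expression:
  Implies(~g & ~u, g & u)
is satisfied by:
  {g: True, u: True}
  {g: True, u: False}
  {u: True, g: False}


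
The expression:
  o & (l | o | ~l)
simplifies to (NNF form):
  o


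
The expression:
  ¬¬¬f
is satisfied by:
  {f: False}


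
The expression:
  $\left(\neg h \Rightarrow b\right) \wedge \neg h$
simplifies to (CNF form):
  $b \wedge \neg h$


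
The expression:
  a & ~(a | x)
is never true.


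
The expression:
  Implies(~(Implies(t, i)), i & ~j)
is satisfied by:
  {i: True, t: False}
  {t: False, i: False}
  {t: True, i: True}


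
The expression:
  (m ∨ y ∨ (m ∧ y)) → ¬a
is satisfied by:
  {m: False, a: False, y: False}
  {y: True, m: False, a: False}
  {m: True, y: False, a: False}
  {y: True, m: True, a: False}
  {a: True, y: False, m: False}


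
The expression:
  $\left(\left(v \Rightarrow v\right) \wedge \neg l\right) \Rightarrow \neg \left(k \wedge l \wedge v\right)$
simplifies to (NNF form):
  $\text{True}$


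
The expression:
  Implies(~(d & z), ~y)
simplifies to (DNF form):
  ~y | (d & z)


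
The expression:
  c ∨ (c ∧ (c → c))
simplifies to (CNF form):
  c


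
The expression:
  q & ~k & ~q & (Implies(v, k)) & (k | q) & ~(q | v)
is never true.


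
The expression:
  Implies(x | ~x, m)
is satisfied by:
  {m: True}


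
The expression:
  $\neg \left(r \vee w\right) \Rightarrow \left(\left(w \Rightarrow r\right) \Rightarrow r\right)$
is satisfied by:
  {r: True, w: True}
  {r: True, w: False}
  {w: True, r: False}


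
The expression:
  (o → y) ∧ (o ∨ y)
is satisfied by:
  {y: True}


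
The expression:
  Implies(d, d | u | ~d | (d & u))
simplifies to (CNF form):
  True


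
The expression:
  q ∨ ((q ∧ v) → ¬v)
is always true.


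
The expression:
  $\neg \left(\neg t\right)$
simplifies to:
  $t$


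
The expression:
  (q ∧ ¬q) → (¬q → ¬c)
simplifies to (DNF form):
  True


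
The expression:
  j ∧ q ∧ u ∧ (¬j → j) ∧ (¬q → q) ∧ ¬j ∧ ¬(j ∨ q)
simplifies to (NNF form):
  False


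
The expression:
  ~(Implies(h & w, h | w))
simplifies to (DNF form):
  False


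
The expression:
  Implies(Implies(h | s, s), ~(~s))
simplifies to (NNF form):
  h | s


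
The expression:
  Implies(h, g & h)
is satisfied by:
  {g: True, h: False}
  {h: False, g: False}
  {h: True, g: True}


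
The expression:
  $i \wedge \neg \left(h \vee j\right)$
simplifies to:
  $i \wedge \neg h \wedge \neg j$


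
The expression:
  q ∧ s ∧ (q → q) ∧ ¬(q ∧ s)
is never true.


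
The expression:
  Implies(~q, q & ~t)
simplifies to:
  q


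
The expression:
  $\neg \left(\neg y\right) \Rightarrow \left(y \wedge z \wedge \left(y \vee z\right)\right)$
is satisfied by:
  {z: True, y: False}
  {y: False, z: False}
  {y: True, z: True}


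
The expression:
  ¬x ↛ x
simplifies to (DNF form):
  ¬x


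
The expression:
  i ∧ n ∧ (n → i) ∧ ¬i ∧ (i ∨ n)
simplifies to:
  False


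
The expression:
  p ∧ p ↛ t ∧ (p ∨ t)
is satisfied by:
  {p: True, t: False}


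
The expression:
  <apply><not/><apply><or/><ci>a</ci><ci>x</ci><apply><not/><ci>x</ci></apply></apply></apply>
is never true.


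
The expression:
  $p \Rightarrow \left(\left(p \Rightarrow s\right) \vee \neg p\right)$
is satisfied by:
  {s: True, p: False}
  {p: False, s: False}
  {p: True, s: True}


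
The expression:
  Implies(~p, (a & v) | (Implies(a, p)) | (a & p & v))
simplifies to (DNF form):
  p | v | ~a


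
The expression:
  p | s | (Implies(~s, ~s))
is always true.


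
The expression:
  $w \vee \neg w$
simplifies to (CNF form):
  $\text{True}$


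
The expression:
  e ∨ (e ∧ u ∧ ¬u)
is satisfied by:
  {e: True}


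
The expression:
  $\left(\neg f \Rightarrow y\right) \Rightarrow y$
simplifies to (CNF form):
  $y \vee \neg f$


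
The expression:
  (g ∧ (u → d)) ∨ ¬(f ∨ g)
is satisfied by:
  {g: True, d: True, u: False, f: False}
  {g: True, u: False, d: False, f: False}
  {g: True, f: True, d: True, u: False}
  {g: True, f: True, u: False, d: False}
  {g: True, d: True, u: True, f: False}
  {g: True, f: True, d: True, u: True}
  {d: True, f: False, u: False, g: False}
  {f: False, u: False, d: False, g: False}
  {d: True, u: True, f: False, g: False}
  {u: True, f: False, d: False, g: False}


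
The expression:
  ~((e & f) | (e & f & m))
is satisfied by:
  {e: False, f: False}
  {f: True, e: False}
  {e: True, f: False}


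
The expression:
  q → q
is always true.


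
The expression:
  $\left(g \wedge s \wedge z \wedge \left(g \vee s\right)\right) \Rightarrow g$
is always true.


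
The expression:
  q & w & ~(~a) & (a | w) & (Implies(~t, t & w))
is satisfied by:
  {t: True, a: True, w: True, q: True}


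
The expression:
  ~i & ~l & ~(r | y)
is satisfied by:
  {i: False, r: False, l: False, y: False}


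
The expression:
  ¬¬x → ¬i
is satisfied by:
  {x: False, i: False}
  {i: True, x: False}
  {x: True, i: False}


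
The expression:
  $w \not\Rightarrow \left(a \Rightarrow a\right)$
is never true.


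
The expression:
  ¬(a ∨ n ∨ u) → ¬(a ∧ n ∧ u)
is always true.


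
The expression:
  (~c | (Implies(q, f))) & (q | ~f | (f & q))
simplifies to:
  (f & q) | (~c & ~f) | (~f & ~q)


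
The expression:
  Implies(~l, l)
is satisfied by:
  {l: True}


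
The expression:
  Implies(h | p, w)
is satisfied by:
  {w: True, h: False, p: False}
  {w: True, p: True, h: False}
  {w: True, h: True, p: False}
  {w: True, p: True, h: True}
  {p: False, h: False, w: False}


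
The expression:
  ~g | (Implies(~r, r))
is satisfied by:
  {r: True, g: False}
  {g: False, r: False}
  {g: True, r: True}


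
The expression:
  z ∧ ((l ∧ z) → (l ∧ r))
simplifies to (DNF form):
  (r ∧ z) ∨ (z ∧ ¬l)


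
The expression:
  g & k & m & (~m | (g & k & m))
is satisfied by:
  {m: True, g: True, k: True}


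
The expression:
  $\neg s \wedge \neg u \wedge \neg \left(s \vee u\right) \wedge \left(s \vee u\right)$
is never true.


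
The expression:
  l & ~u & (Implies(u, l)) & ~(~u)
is never true.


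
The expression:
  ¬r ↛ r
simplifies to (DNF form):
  True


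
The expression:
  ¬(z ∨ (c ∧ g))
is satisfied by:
  {g: False, z: False, c: False}
  {c: True, g: False, z: False}
  {g: True, c: False, z: False}


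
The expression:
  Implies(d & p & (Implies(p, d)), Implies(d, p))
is always true.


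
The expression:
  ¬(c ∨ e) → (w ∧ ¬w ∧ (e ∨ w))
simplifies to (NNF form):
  c ∨ e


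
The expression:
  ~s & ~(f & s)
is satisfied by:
  {s: False}


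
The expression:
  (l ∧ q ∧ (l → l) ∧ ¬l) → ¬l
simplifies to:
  True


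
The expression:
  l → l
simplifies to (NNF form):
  True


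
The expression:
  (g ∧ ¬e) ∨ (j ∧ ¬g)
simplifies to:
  (g ∧ ¬e) ∨ (j ∧ ¬g)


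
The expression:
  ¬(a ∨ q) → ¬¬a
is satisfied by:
  {a: True, q: True}
  {a: True, q: False}
  {q: True, a: False}


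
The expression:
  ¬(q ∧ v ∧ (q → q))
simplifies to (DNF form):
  ¬q ∨ ¬v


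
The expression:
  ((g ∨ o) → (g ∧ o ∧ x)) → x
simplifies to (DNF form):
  g ∨ o ∨ x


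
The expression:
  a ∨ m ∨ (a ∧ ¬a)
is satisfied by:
  {a: True, m: True}
  {a: True, m: False}
  {m: True, a: False}


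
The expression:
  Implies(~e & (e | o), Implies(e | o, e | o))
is always true.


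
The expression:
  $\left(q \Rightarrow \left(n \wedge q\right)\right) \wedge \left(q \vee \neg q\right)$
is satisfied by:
  {n: True, q: False}
  {q: False, n: False}
  {q: True, n: True}


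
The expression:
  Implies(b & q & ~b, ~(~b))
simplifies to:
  True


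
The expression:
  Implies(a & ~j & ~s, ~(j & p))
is always true.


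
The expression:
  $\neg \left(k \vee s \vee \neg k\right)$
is never true.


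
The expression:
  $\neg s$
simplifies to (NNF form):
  $\neg s$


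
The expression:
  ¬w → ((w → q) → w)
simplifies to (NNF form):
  w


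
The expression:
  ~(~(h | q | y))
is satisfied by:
  {y: True, q: True, h: True}
  {y: True, q: True, h: False}
  {y: True, h: True, q: False}
  {y: True, h: False, q: False}
  {q: True, h: True, y: False}
  {q: True, h: False, y: False}
  {h: True, q: False, y: False}


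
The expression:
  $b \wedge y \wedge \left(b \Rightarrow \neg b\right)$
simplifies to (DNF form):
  $\text{False}$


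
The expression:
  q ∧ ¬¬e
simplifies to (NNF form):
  e ∧ q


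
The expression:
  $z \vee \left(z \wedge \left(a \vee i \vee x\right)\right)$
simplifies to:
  $z$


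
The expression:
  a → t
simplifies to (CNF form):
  t ∨ ¬a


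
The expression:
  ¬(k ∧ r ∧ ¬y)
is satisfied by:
  {y: True, k: False, r: False}
  {k: False, r: False, y: False}
  {r: True, y: True, k: False}
  {r: True, k: False, y: False}
  {y: True, k: True, r: False}
  {k: True, y: False, r: False}
  {r: True, k: True, y: True}


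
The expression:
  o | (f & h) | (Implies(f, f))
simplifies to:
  True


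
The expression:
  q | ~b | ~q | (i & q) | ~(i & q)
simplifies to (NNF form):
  True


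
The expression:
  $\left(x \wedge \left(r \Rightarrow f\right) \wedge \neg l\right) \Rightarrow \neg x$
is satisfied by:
  {l: True, r: True, x: False, f: False}
  {l: True, r: False, x: False, f: False}
  {f: True, l: True, r: True, x: False}
  {f: True, l: True, r: False, x: False}
  {r: True, f: False, l: False, x: False}
  {f: False, r: False, l: False, x: False}
  {f: True, r: True, l: False, x: False}
  {f: True, r: False, l: False, x: False}
  {x: True, l: True, r: True, f: False}
  {x: True, l: True, r: False, f: False}
  {f: True, x: True, l: True, r: True}
  {f: True, x: True, l: True, r: False}
  {x: True, r: True, l: False, f: False}


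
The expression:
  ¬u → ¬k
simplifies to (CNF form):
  u ∨ ¬k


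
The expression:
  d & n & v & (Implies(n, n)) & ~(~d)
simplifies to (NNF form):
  d & n & v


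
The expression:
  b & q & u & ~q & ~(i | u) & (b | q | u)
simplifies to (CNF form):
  False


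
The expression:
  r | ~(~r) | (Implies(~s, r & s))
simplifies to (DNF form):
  r | s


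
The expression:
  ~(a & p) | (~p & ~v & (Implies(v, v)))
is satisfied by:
  {p: False, a: False}
  {a: True, p: False}
  {p: True, a: False}


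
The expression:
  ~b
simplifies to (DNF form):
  ~b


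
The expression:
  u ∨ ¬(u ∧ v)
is always true.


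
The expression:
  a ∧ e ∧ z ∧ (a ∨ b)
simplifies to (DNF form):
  a ∧ e ∧ z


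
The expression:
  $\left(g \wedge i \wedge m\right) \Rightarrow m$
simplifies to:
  $\text{True}$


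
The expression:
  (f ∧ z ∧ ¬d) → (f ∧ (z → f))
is always true.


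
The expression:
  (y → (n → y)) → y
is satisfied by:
  {y: True}


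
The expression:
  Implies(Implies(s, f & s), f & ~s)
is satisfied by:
  {s: True, f: False}
  {f: True, s: False}


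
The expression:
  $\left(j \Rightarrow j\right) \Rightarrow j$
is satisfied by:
  {j: True}


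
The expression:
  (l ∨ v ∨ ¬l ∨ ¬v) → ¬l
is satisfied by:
  {l: False}


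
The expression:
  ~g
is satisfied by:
  {g: False}


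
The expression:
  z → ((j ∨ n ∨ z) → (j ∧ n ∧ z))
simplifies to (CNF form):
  (j ∨ ¬z) ∧ (n ∨ ¬z)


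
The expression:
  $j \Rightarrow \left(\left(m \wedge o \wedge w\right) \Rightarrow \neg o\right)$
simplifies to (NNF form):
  $\neg j \vee \neg m \vee \neg o \vee \neg w$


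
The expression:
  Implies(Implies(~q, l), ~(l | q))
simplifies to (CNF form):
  ~l & ~q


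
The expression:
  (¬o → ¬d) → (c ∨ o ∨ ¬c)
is always true.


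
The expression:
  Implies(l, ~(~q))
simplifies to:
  q | ~l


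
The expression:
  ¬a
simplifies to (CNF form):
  ¬a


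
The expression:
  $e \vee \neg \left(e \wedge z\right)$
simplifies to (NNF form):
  $\text{True}$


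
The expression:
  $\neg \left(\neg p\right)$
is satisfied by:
  {p: True}


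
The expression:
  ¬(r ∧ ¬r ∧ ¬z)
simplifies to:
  True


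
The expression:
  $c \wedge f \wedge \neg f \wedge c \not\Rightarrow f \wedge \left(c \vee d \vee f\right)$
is never true.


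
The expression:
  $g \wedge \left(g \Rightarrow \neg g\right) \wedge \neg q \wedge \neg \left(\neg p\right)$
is never true.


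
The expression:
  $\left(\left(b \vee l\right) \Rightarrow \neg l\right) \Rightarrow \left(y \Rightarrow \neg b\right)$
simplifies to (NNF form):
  $l \vee \neg b \vee \neg y$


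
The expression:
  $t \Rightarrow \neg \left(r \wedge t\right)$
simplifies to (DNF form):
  $\neg r \vee \neg t$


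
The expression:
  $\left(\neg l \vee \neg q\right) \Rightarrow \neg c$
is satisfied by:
  {l: True, q: True, c: False}
  {l: True, q: False, c: False}
  {q: True, l: False, c: False}
  {l: False, q: False, c: False}
  {l: True, c: True, q: True}


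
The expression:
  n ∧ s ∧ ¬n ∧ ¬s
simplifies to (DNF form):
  False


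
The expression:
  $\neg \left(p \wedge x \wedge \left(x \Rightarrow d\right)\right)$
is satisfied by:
  {p: False, d: False, x: False}
  {x: True, p: False, d: False}
  {d: True, p: False, x: False}
  {x: True, d: True, p: False}
  {p: True, x: False, d: False}
  {x: True, p: True, d: False}
  {d: True, p: True, x: False}


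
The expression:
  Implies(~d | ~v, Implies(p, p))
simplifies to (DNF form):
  True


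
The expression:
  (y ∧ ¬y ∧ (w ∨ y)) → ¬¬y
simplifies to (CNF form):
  True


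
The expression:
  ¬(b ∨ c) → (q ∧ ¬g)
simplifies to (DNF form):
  b ∨ c ∨ (q ∧ ¬g)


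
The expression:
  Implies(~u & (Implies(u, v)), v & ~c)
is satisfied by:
  {v: True, u: True, c: False}
  {u: True, c: False, v: False}
  {v: True, u: True, c: True}
  {u: True, c: True, v: False}
  {v: True, c: False, u: False}


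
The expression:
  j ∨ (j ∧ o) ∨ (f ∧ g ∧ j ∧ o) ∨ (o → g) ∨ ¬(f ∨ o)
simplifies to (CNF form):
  g ∨ j ∨ ¬o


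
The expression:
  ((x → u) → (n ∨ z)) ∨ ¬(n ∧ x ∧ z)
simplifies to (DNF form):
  True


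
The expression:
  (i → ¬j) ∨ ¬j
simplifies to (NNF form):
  ¬i ∨ ¬j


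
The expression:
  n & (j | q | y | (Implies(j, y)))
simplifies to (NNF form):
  n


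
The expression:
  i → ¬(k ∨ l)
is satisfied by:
  {l: False, i: False, k: False}
  {k: True, l: False, i: False}
  {l: True, k: False, i: False}
  {k: True, l: True, i: False}
  {i: True, k: False, l: False}


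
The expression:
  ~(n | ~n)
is never true.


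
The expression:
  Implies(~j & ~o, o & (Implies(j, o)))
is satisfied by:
  {o: True, j: True}
  {o: True, j: False}
  {j: True, o: False}


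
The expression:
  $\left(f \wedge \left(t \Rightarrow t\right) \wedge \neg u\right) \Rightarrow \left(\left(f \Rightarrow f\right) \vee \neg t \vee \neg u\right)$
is always true.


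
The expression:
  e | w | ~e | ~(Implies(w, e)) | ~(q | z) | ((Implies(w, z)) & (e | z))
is always true.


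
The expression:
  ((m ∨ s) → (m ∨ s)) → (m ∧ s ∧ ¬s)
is never true.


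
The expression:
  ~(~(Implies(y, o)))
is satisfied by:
  {o: True, y: False}
  {y: False, o: False}
  {y: True, o: True}


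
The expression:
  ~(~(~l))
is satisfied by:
  {l: False}


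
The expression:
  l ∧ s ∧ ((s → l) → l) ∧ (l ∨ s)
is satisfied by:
  {s: True, l: True}


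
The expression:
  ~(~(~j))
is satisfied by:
  {j: False}


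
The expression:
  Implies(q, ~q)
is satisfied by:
  {q: False}


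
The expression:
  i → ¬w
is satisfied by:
  {w: False, i: False}
  {i: True, w: False}
  {w: True, i: False}


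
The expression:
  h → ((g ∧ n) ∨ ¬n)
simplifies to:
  g ∨ ¬h ∨ ¬n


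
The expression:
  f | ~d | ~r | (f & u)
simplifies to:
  f | ~d | ~r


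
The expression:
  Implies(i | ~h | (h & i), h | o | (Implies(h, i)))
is always true.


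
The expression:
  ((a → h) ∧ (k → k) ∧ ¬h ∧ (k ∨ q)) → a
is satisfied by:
  {a: True, h: True, k: False, q: False}
  {a: True, q: True, h: True, k: False}
  {a: True, h: True, k: True, q: False}
  {a: True, q: True, h: True, k: True}
  {a: True, k: False, h: False, q: False}
  {a: True, q: True, k: False, h: False}
  {a: True, k: True, h: False, q: False}
  {a: True, q: True, k: True, h: False}
  {h: True, q: False, k: False, a: False}
  {q: True, h: True, k: False, a: False}
  {h: True, k: True, q: False, a: False}
  {q: True, h: True, k: True, a: False}
  {q: False, k: False, h: False, a: False}


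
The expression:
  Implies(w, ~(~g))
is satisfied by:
  {g: True, w: False}
  {w: False, g: False}
  {w: True, g: True}


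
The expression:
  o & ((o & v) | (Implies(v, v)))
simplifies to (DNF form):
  o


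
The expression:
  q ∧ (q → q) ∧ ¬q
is never true.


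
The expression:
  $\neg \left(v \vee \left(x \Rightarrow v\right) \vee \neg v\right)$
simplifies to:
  $\text{False}$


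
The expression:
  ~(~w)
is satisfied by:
  {w: True}


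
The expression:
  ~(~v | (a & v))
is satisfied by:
  {v: True, a: False}


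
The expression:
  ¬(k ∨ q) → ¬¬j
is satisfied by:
  {k: True, q: True, j: True}
  {k: True, q: True, j: False}
  {k: True, j: True, q: False}
  {k: True, j: False, q: False}
  {q: True, j: True, k: False}
  {q: True, j: False, k: False}
  {j: True, q: False, k: False}


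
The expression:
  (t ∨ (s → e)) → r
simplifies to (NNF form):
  r ∨ (s ∧ ¬e ∧ ¬t)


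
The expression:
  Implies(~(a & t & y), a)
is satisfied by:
  {a: True}


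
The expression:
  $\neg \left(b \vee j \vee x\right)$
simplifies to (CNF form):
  $\neg b \wedge \neg j \wedge \neg x$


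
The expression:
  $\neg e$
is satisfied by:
  {e: False}


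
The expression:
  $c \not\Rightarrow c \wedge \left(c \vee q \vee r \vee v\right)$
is never true.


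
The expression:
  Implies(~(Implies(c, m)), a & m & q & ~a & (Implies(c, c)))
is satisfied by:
  {m: True, c: False}
  {c: False, m: False}
  {c: True, m: True}


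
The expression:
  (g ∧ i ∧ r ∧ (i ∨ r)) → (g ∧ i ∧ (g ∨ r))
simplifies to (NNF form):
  True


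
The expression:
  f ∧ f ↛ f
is never true.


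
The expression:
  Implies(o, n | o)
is always true.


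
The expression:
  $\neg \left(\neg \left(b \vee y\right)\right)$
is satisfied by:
  {y: True, b: True}
  {y: True, b: False}
  {b: True, y: False}


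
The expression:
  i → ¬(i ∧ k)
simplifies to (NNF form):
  ¬i ∨ ¬k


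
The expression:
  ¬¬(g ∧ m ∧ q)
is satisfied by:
  {m: True, g: True, q: True}


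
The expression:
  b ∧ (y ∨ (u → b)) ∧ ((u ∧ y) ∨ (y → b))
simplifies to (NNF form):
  b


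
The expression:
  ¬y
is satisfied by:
  {y: False}


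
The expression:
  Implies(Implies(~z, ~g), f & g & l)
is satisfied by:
  {l: True, f: True, g: True, z: False}
  {l: True, g: True, f: False, z: False}
  {f: True, g: True, l: False, z: False}
  {g: True, l: False, f: False, z: False}
  {z: True, l: True, f: True, g: True}


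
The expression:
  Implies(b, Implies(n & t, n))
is always true.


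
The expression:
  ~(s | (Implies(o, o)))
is never true.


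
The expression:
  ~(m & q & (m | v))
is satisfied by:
  {m: False, q: False}
  {q: True, m: False}
  {m: True, q: False}


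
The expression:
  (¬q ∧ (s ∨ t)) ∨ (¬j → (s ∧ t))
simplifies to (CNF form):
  (j ∨ s ∨ t) ∧ (j ∨ s ∨ ¬q) ∧ (j ∨ t ∨ ¬q) ∧ (j ∨ s ∨ t ∨ ¬q)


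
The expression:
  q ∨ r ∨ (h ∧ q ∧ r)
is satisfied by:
  {r: True, q: True}
  {r: True, q: False}
  {q: True, r: False}


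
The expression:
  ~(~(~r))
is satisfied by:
  {r: False}


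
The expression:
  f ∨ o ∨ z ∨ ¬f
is always true.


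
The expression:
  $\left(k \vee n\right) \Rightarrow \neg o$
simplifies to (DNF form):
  $\left(\neg k \wedge \neg n\right) \vee \neg o$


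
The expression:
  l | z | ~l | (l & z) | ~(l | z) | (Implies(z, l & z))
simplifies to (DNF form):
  True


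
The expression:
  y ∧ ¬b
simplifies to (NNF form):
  y ∧ ¬b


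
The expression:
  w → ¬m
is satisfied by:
  {w: False, m: False}
  {m: True, w: False}
  {w: True, m: False}


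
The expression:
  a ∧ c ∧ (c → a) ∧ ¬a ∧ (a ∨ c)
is never true.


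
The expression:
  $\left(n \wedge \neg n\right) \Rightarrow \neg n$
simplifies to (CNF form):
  $\text{True}$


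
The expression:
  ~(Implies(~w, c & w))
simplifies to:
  ~w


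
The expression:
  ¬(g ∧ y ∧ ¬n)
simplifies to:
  n ∨ ¬g ∨ ¬y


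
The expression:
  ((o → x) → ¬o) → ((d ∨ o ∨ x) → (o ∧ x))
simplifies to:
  (o ∨ ¬d) ∧ (o ∨ ¬x) ∧ (x ∨ ¬o)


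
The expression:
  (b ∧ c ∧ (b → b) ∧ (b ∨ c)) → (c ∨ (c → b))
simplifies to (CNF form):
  True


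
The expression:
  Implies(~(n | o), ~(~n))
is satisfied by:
  {n: True, o: True}
  {n: True, o: False}
  {o: True, n: False}


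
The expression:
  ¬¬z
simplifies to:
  z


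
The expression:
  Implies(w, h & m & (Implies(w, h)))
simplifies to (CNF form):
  (h | ~w) & (m | ~w)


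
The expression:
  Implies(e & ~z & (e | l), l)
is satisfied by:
  {z: True, l: True, e: False}
  {z: True, e: False, l: False}
  {l: True, e: False, z: False}
  {l: False, e: False, z: False}
  {z: True, l: True, e: True}
  {z: True, e: True, l: False}
  {l: True, e: True, z: False}


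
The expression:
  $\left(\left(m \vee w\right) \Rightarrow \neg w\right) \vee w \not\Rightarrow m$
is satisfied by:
  {w: False, m: False}
  {m: True, w: False}
  {w: True, m: False}


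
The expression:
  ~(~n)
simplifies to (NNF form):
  n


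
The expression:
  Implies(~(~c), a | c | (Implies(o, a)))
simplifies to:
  True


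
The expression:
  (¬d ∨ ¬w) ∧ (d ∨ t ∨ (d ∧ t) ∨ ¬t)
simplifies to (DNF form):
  ¬d ∨ ¬w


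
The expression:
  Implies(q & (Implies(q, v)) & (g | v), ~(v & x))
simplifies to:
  ~q | ~v | ~x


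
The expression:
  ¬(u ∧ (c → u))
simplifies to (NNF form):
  ¬u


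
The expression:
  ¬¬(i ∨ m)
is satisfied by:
  {i: True, m: True}
  {i: True, m: False}
  {m: True, i: False}


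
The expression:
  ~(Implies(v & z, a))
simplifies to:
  v & z & ~a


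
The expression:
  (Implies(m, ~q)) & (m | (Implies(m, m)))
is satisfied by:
  {m: False, q: False}
  {q: True, m: False}
  {m: True, q: False}


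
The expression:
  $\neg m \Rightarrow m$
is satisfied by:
  {m: True}


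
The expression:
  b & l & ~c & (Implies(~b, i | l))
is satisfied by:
  {b: True, l: True, c: False}


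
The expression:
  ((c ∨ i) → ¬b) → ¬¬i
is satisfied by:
  {i: True, b: True, c: True}
  {i: True, b: True, c: False}
  {i: True, c: True, b: False}
  {i: True, c: False, b: False}
  {b: True, c: True, i: False}


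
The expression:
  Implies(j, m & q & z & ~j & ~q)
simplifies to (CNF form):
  ~j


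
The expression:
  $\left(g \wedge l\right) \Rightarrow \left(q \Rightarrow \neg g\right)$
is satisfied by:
  {l: False, q: False, g: False}
  {g: True, l: False, q: False}
  {q: True, l: False, g: False}
  {g: True, q: True, l: False}
  {l: True, g: False, q: False}
  {g: True, l: True, q: False}
  {q: True, l: True, g: False}


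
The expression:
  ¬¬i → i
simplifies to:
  True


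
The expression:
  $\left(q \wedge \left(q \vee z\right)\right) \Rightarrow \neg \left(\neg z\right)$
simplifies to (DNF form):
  $z \vee \neg q$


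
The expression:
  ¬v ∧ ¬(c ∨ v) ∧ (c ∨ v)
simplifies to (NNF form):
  False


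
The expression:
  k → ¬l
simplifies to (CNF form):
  ¬k ∨ ¬l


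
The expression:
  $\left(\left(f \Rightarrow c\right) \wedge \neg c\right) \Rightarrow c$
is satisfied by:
  {c: True, f: True}
  {c: True, f: False}
  {f: True, c: False}


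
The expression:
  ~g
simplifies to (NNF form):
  ~g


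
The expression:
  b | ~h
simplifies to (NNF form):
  b | ~h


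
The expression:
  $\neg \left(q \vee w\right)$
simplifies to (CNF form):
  $\neg q \wedge \neg w$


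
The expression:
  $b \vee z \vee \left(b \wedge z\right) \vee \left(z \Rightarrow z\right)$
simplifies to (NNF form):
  $\text{True}$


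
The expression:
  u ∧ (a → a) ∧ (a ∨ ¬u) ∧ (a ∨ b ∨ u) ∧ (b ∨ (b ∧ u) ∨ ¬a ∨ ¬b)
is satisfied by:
  {a: True, u: True}


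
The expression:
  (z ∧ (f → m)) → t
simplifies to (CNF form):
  (f ∨ t ∨ ¬z) ∧ (t ∨ ¬m ∨ ¬z)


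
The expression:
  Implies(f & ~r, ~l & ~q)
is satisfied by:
  {r: True, l: False, q: False, f: False}
  {r: True, q: True, l: False, f: False}
  {r: True, l: True, q: False, f: False}
  {r: True, q: True, l: True, f: False}
  {r: False, l: False, q: False, f: False}
  {q: True, r: False, l: False, f: False}
  {l: True, r: False, q: False, f: False}
  {q: True, l: True, r: False, f: False}
  {f: True, r: True, l: False, q: False}
  {f: True, q: True, r: True, l: False}
  {f: True, r: True, l: True, q: False}
  {f: True, q: True, r: True, l: True}
  {f: True, r: False, l: False, q: False}


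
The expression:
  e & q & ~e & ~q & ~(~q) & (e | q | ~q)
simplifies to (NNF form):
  False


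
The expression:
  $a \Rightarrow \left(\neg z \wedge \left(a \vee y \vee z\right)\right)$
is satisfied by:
  {z: False, a: False}
  {a: True, z: False}
  {z: True, a: False}


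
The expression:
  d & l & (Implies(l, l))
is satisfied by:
  {d: True, l: True}


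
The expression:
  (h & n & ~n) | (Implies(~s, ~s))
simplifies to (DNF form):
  True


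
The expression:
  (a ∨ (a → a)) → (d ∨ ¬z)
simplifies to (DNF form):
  d ∨ ¬z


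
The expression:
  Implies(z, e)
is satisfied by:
  {e: True, z: False}
  {z: False, e: False}
  {z: True, e: True}


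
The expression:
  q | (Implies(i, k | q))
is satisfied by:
  {q: True, k: True, i: False}
  {q: True, k: False, i: False}
  {k: True, q: False, i: False}
  {q: False, k: False, i: False}
  {i: True, q: True, k: True}
  {i: True, q: True, k: False}
  {i: True, k: True, q: False}


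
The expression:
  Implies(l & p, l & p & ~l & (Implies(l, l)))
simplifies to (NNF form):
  ~l | ~p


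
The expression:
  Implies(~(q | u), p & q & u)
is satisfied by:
  {q: True, u: True}
  {q: True, u: False}
  {u: True, q: False}


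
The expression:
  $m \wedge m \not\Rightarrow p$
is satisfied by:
  {m: True, p: False}


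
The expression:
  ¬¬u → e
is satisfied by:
  {e: True, u: False}
  {u: False, e: False}
  {u: True, e: True}


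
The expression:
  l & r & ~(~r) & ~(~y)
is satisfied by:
  {r: True, y: True, l: True}


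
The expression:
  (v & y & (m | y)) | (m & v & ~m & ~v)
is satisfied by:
  {y: True, v: True}


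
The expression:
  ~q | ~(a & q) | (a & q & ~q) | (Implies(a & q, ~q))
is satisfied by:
  {q: False, a: False}
  {a: True, q: False}
  {q: True, a: False}


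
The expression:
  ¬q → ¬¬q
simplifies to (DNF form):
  q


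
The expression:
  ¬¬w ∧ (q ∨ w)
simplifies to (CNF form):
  w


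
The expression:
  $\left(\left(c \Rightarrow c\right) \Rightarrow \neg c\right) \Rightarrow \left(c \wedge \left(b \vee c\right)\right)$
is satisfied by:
  {c: True}


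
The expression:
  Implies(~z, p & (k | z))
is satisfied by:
  {k: True, z: True, p: True}
  {k: True, z: True, p: False}
  {z: True, p: True, k: False}
  {z: True, p: False, k: False}
  {k: True, p: True, z: False}


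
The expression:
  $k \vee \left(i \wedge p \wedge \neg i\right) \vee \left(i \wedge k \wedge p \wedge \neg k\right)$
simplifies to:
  $k$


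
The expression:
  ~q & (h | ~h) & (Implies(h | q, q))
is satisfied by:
  {q: False, h: False}


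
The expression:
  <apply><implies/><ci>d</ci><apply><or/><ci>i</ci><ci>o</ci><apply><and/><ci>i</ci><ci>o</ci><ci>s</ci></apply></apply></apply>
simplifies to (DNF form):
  <apply><or/><ci>i</ci><ci>o</ci><apply><not/><ci>d</ci></apply></apply>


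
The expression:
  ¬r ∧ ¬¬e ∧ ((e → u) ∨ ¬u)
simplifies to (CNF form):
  e ∧ ¬r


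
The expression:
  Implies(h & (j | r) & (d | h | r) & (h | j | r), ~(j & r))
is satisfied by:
  {h: False, r: False, j: False}
  {j: True, h: False, r: False}
  {r: True, h: False, j: False}
  {j: True, r: True, h: False}
  {h: True, j: False, r: False}
  {j: True, h: True, r: False}
  {r: True, h: True, j: False}


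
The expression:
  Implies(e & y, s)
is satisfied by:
  {s: True, y: False, e: False}
  {s: False, y: False, e: False}
  {e: True, s: True, y: False}
  {e: True, s: False, y: False}
  {y: True, s: True, e: False}
  {y: True, s: False, e: False}
  {y: True, e: True, s: True}


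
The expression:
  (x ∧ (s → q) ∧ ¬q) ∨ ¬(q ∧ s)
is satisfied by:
  {s: False, q: False}
  {q: True, s: False}
  {s: True, q: False}


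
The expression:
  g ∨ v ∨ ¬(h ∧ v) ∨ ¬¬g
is always true.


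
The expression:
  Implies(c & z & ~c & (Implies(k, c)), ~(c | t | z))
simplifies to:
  True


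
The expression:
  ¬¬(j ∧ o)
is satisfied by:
  {j: True, o: True}


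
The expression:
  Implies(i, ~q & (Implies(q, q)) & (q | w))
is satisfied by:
  {w: True, q: False, i: False}
  {q: False, i: False, w: False}
  {w: True, q: True, i: False}
  {q: True, w: False, i: False}
  {i: True, w: True, q: False}


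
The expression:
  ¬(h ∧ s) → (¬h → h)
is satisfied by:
  {h: True}


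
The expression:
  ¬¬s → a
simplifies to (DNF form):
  a ∨ ¬s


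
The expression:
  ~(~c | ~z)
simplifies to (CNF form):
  c & z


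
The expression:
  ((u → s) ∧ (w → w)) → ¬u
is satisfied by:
  {s: False, u: False}
  {u: True, s: False}
  {s: True, u: False}


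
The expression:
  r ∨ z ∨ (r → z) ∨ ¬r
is always true.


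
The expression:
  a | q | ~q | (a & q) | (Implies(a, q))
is always true.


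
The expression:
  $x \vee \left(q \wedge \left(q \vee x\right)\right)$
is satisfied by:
  {x: True, q: True}
  {x: True, q: False}
  {q: True, x: False}


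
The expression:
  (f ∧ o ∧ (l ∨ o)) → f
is always true.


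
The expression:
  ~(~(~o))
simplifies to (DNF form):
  ~o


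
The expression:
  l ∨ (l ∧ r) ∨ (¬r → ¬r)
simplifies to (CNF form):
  True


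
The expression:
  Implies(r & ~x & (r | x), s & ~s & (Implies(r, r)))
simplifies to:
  x | ~r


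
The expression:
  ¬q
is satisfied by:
  {q: False}


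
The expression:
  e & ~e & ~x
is never true.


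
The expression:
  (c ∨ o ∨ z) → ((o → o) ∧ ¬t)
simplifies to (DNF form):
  (¬c ∧ ¬o ∧ ¬z) ∨ ¬t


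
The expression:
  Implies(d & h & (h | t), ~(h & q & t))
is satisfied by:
  {h: False, t: False, d: False, q: False}
  {q: True, h: False, t: False, d: False}
  {d: True, h: False, t: False, q: False}
  {q: True, d: True, h: False, t: False}
  {t: True, q: False, h: False, d: False}
  {q: True, t: True, h: False, d: False}
  {d: True, t: True, q: False, h: False}
  {q: True, d: True, t: True, h: False}
  {h: True, d: False, t: False, q: False}
  {q: True, h: True, d: False, t: False}
  {d: True, h: True, q: False, t: False}
  {q: True, d: True, h: True, t: False}
  {t: True, h: True, d: False, q: False}
  {q: True, t: True, h: True, d: False}
  {d: True, t: True, h: True, q: False}


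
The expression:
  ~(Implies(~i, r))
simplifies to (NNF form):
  ~i & ~r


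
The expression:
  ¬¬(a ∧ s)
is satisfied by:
  {a: True, s: True}


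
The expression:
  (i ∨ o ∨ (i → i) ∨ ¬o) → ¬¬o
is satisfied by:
  {o: True}


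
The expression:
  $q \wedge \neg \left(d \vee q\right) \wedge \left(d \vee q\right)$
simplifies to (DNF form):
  $\text{False}$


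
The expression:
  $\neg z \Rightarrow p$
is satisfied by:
  {z: True, p: True}
  {z: True, p: False}
  {p: True, z: False}


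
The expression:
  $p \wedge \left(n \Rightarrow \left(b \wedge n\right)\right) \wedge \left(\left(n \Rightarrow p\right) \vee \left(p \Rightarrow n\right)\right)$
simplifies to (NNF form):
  $p \wedge \left(b \vee \neg n\right)$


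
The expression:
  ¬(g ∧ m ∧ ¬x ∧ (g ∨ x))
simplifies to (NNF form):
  x ∨ ¬g ∨ ¬m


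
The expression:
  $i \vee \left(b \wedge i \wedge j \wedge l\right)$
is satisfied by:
  {i: True}


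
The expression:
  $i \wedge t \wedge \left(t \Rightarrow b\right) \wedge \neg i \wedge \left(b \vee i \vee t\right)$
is never true.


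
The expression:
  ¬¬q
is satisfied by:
  {q: True}


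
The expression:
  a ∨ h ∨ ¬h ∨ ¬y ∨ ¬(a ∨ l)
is always true.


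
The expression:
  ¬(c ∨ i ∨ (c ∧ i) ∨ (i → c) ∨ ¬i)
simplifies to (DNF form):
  False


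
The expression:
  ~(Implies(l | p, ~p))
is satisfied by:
  {p: True}


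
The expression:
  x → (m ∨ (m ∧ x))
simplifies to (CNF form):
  m ∨ ¬x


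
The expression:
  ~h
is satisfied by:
  {h: False}


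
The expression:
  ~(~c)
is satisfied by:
  {c: True}


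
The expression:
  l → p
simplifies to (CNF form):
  p ∨ ¬l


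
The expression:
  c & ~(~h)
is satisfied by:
  {h: True, c: True}


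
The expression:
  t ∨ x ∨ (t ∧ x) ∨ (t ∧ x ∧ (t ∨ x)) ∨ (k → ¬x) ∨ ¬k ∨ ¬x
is always true.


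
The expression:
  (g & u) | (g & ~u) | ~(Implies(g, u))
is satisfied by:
  {g: True}


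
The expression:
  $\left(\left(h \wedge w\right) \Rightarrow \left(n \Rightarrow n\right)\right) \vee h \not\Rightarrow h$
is always true.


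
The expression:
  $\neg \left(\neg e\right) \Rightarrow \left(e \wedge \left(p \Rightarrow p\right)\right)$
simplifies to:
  $\text{True}$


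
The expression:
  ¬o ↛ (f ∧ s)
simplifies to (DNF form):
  (¬f ∧ ¬o) ∨ (¬o ∧ ¬s)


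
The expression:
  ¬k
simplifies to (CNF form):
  ¬k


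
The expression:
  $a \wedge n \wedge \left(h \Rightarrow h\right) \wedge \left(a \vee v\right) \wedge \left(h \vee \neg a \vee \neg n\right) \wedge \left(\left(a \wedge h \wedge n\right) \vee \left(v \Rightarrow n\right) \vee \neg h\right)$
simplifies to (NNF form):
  $a \wedge h \wedge n$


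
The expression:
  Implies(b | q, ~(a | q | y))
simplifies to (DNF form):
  (~b & ~q) | (~a & ~b & ~q) | (~a & ~q & ~y) | (~b & ~q & ~y)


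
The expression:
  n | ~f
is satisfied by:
  {n: True, f: False}
  {f: False, n: False}
  {f: True, n: True}


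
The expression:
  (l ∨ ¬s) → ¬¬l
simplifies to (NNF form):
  l ∨ s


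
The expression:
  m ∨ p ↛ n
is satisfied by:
  {m: True, p: True, n: False}
  {m: True, p: False, n: False}
  {n: True, m: True, p: True}
  {n: True, m: True, p: False}
  {p: True, n: False, m: False}


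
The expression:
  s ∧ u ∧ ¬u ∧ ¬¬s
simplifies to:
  False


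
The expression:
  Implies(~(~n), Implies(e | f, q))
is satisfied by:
  {q: True, e: False, n: False, f: False}
  {f: True, q: True, e: False, n: False}
  {q: True, e: True, f: False, n: False}
  {f: True, q: True, e: True, n: False}
  {f: False, e: False, q: False, n: False}
  {f: True, e: False, q: False, n: False}
  {e: True, f: False, q: False, n: False}
  {f: True, e: True, q: False, n: False}
  {n: True, q: True, f: False, e: False}
  {n: True, f: True, q: True, e: False}
  {n: True, q: True, e: True, f: False}
  {n: True, f: True, q: True, e: True}
  {n: True, f: False, e: False, q: False}


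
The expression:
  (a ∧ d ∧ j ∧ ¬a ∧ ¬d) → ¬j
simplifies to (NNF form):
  True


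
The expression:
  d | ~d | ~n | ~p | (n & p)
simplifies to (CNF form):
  True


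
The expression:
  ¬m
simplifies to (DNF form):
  ¬m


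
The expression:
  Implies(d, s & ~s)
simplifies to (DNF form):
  ~d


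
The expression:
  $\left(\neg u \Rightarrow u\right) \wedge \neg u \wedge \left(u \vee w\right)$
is never true.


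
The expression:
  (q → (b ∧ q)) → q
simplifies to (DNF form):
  q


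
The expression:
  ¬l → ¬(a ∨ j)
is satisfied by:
  {l: True, a: False, j: False}
  {j: True, l: True, a: False}
  {l: True, a: True, j: False}
  {j: True, l: True, a: True}
  {j: False, a: False, l: False}


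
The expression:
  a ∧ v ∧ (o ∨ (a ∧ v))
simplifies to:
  a ∧ v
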